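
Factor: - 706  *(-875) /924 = 44125/66 = 2^ ( - 1)*3^ (-1 )*5^3*11^( - 1 )*353^1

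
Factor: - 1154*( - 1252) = 1444808 = 2^3*313^1*577^1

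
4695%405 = 240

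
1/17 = 1/17 = 0.06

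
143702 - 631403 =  - 487701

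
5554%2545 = 464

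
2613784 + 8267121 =10880905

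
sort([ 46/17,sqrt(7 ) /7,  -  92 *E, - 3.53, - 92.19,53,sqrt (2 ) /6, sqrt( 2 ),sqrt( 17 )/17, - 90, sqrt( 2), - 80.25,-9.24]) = [ - 92*E , - 92.19, -90, - 80.25, - 9.24, - 3.53,sqrt( 2 ) /6,sqrt(17 ) /17,sqrt(7) /7, sqrt (2 ),sqrt( 2), 46/17,53]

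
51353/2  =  25676 + 1/2=25676.50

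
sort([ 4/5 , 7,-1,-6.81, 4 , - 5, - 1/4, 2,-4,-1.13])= [ - 6.81,-5, - 4, - 1.13,-1, - 1/4, 4/5,2,4,7]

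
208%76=56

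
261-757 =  - 496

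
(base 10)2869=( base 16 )B35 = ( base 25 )4EJ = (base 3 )10221021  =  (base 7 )11236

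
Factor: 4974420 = 2^2*3^1*5^1*11^1*7537^1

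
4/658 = 2/329 = 0.01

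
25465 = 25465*1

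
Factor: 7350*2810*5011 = 2^2 * 3^1*5^3*7^2* 281^1*5011^1 = 103494688500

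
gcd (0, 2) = 2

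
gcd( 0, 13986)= 13986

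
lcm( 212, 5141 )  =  20564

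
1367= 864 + 503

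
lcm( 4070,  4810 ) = 52910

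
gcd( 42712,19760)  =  152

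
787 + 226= 1013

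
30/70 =3/7 = 0.43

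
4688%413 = 145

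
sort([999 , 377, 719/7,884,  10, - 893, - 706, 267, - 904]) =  [ - 904, - 893, -706,10,  719/7, 267, 377,884, 999]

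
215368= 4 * 53842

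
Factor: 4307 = 59^1*73^1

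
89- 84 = 5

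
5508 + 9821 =15329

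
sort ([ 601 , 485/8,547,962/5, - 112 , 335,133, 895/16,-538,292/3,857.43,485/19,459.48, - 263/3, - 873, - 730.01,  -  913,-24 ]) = [ - 913,-873,-730.01, - 538,  -  112,  -  263/3,-24, 485/19, 895/16, 485/8,292/3,133,  962/5,335,459.48,  547,601, 857.43 ] 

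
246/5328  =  41/888 = 0.05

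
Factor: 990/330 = 3^1 =3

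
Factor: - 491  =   - 491^1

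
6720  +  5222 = 11942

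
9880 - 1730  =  8150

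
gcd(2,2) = 2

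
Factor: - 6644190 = -2^1* 3^1 * 5^1*  7^1*29^1*1091^1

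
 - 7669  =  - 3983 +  - 3686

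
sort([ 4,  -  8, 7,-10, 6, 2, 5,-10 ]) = [-10, - 10,  -  8, 2, 4, 5, 6,  7 ] 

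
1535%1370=165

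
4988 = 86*58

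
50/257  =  50/257 = 0.19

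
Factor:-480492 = - 2^2*3^4*1483^1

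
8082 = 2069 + 6013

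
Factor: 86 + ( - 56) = 2^1*3^1*5^1 = 30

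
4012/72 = 55 + 13/18=55.72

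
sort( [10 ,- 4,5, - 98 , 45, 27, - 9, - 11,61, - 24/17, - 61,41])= [ - 98 , - 61, - 11, - 9, - 4, - 24/17,5, 10, 27,  41,45,61 ] 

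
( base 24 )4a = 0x6A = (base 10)106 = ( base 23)4E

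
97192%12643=8691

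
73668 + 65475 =139143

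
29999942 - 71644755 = - 41644813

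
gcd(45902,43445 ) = 1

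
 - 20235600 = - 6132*3300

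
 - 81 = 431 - 512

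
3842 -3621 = 221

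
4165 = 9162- 4997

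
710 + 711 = 1421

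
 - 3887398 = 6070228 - 9957626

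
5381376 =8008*672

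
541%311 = 230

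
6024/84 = 71 + 5/7= 71.71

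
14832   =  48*309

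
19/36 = 19/36  =  0.53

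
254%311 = 254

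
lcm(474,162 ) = 12798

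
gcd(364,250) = 2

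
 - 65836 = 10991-76827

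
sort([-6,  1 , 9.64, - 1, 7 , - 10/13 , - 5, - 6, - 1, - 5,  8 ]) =[ - 6, - 6, - 5,  -  5, - 1 , - 1,-10/13, 1, 7,8,9.64] 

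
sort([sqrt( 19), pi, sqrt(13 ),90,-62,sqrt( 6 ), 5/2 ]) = [ - 62,sqrt(6),5/2, pi,sqrt( 13),sqrt (19 ), 90 ] 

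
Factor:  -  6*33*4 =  - 792 =- 2^3 * 3^2  *  11^1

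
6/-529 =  - 1 + 523/529= -0.01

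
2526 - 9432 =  - 6906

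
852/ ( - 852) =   -  1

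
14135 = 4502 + 9633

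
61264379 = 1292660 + 59971719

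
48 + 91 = 139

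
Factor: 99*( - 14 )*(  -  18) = 24948  =  2^2*3^4*7^1*11^1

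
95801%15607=2159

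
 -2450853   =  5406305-7857158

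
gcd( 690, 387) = 3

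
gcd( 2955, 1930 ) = 5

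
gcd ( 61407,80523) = 9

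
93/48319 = 93/48319 = 0.00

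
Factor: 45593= 127^1*359^1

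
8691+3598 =12289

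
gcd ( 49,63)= 7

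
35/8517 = 35/8517 = 0.00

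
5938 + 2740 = 8678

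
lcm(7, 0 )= 0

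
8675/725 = 11 + 28/29 = 11.97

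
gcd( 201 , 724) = 1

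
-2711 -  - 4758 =2047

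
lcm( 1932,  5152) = 15456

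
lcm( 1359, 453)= 1359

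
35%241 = 35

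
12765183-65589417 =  - 52824234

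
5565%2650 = 265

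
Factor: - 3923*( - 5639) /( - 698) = - 22121797/698 = - 2^( - 1 ) *349^ ( - 1)*3923^1*5639^1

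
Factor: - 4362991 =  - 59^1*73^1*1013^1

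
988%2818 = 988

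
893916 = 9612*93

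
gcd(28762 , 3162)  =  2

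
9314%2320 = 34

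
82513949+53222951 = 135736900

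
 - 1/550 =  - 1  +  549/550 = -0.00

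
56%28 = 0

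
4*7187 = 28748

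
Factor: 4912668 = 2^2*3^2*136463^1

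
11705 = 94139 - 82434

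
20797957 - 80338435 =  - 59540478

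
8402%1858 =970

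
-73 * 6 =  - 438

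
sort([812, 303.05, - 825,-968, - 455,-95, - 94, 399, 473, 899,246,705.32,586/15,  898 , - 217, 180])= [ - 968, - 825, - 455, - 217, - 95, - 94, 586/15, 180, 246, 303.05, 399, 473 , 705.32, 812,898,899]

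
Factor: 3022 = 2^1*1511^1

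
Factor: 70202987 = 70202987^1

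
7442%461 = 66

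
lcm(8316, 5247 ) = 440748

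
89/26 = 89/26 = 3.42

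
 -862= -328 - 534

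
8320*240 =1996800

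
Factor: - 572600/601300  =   - 2^1*409^1*859^ (-1 )= - 818/859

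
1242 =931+311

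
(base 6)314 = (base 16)76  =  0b1110110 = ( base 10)118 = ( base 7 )226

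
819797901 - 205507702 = 614290199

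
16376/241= 67 + 229/241 = 67.95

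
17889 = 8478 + 9411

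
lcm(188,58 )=5452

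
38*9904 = 376352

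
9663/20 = 483  +  3/20 = 483.15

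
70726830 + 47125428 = 117852258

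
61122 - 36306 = 24816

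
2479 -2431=48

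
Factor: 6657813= 3^2*131^1*5647^1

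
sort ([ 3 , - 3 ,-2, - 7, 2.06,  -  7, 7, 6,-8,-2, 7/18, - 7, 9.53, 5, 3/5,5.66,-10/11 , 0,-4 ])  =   [ - 8 , - 7, - 7,  -  7, - 4 , - 3, - 2,  -  2, - 10/11,0, 7/18, 3/5, 2.06, 3, 5 , 5.66, 6,  7, 9.53] 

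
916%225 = 16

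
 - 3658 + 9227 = 5569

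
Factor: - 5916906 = -2^1*3^2*113^1*2909^1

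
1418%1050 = 368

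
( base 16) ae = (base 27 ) 6C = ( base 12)126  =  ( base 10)174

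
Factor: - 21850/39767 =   -  2^1*5^2*7^ ( - 1 )*13^ (  -  1 ) = - 50/91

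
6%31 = 6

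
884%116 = 72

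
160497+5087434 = 5247931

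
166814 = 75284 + 91530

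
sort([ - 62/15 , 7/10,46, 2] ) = [ - 62/15,7/10,  2, 46 ]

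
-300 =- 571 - -271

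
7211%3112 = 987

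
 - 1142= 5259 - 6401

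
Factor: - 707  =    -  7^1*101^1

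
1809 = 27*67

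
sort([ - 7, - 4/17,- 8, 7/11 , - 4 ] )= [ - 8, - 7, - 4, - 4/17, 7/11 ]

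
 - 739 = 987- 1726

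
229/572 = 229/572 = 0.40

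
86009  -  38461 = 47548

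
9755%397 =227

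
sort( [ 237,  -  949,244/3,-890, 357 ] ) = [ - 949,  -  890,244/3,237, 357] 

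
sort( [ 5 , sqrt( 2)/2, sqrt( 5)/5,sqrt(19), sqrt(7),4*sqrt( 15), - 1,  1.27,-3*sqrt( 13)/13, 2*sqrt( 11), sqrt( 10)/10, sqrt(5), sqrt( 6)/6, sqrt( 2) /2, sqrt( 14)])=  [ - 1,  -  3 * sqrt( 13 )/13, sqrt(10) /10 , sqrt(6 )/6, sqrt(5)/5, sqrt(2) /2,sqrt(2) /2, 1.27, sqrt(5 ),sqrt(7 ) , sqrt(14),sqrt( 19),5, 2*sqrt ( 11),4 * sqrt(15 ) ]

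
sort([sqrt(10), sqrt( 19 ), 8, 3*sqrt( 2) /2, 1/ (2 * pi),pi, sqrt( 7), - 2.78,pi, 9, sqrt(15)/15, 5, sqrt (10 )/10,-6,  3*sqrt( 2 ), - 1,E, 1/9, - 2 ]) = [ - 6,-2.78, - 2, - 1, 1/9, 1/ ( 2 * pi ), sqrt( 15)/15,sqrt(10)/10, 3*sqrt(2) /2, sqrt( 7), E, pi, pi,sqrt( 10), 3*sqrt( 2 ),sqrt ( 19),  5, 8 , 9 ]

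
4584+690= 5274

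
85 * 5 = 425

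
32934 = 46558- 13624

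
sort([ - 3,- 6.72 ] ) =[ - 6.72,  -  3 ] 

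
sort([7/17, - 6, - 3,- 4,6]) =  [-6, - 4, - 3 , 7/17 , 6 ]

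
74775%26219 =22337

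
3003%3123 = 3003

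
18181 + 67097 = 85278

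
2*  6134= 12268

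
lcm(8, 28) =56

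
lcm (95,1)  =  95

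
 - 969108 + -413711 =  - 1382819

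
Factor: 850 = 2^1 * 5^2 * 17^1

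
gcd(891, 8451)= 27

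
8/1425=8/1425 = 0.01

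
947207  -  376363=570844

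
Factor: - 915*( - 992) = 2^5*3^1*5^1*31^1*61^1=907680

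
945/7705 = 189/1541  =  0.12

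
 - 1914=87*( - 22 )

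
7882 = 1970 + 5912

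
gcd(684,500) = 4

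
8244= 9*916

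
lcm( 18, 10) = 90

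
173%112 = 61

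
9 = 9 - 0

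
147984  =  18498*8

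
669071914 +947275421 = 1616347335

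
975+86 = 1061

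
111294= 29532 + 81762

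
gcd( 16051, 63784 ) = 7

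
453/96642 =151/32214 = 0.00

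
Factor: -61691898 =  - 2^1*3^1*19^1*113^1*4789^1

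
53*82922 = 4394866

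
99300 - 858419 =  - 759119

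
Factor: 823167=3^2*91463^1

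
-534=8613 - 9147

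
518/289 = 1+229/289=1.79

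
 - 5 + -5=-10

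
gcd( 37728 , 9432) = 9432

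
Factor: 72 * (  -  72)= -2^6*3^4  =  -5184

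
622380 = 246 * 2530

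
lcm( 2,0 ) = 0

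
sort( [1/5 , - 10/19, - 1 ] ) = [ -1, - 10/19,1/5 ]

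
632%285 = 62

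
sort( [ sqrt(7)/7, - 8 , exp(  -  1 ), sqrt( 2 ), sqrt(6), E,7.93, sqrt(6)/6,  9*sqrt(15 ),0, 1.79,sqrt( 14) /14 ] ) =[- 8,0, sqrt( 14 )/14,exp( - 1 ),sqrt ( 7)/7, sqrt ( 6)/6,sqrt(2), 1.79, sqrt(6),E,7.93, 9 * sqrt( 15 ) ]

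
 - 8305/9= - 923 + 2/9 = -922.78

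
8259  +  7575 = 15834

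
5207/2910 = 1 + 2297/2910 = 1.79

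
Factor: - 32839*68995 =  - 5^1 * 13799^1 * 32839^1= - 2265726805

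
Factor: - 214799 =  - 13^2*31^1*41^1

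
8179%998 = 195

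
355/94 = 355/94=3.78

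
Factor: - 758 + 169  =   - 19^1 * 31^1 = - 589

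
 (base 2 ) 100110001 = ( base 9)368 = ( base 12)215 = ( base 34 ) 8x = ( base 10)305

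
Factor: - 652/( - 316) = 163/79 =79^(- 1 )*163^1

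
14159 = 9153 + 5006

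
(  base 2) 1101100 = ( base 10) 108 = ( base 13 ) 84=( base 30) 3I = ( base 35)33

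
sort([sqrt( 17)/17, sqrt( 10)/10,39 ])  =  [sqrt(17) /17, sqrt(10 ) /10, 39 ]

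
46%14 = 4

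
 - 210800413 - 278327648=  - 489128061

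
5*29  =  145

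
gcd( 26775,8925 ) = 8925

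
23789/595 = 23789/595 = 39.98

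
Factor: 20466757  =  23^1*313^1 * 2843^1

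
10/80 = 1/8 =0.12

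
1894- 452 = 1442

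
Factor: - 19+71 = 2^2 * 13^1=52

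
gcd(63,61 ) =1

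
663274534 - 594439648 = 68834886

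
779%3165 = 779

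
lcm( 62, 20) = 620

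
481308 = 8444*57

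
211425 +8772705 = 8984130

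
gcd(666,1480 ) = 74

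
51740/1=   51740= 51740.00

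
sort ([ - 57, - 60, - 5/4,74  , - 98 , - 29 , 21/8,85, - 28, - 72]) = [- 98 ,- 72, - 60, - 57 , - 29, - 28, - 5/4,21/8,74,85 ]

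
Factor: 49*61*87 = 260043 = 3^1 * 7^2*29^1 *61^1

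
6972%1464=1116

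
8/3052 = 2/763 = 0.00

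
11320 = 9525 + 1795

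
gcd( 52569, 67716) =891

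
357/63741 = 119/21247 = 0.01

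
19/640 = 19/640 = 0.03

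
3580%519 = 466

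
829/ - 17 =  - 829/17 = -48.76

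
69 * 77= 5313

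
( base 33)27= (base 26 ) 2L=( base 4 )1021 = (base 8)111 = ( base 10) 73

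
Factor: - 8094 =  -2^1*3^1*19^1*71^1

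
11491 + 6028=17519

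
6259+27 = 6286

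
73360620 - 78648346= - 5287726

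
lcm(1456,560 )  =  7280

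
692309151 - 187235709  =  505073442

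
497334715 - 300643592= 196691123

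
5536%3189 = 2347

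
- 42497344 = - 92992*457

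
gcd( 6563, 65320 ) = 1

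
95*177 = 16815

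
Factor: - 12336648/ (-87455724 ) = 2^1 * 23^1 * 53^ ( - 1 ) * 199^(  -  1) * 691^(-1 )*22349^1 = 1028054/7287977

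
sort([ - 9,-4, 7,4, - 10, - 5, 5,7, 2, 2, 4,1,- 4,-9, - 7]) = [ - 10, -9, - 9, - 7,-5, - 4,-4,1,2, 2,4, 4,5,7, 7]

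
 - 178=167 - 345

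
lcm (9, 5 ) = 45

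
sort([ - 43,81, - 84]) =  [ - 84, - 43,81]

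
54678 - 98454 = -43776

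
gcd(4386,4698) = 6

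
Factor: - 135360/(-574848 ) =2^ ( - 1)*5^1*47^1*499^( -1) =235/998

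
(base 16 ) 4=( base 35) 4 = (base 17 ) 4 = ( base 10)4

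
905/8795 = 181/1759 = 0.10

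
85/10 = 17/2 = 8.50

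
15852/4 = 3963  =  3963.00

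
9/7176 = 3/2392 = 0.00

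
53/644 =53/644 = 0.08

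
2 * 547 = 1094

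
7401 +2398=9799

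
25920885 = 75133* 345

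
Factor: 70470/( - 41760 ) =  - 2^( - 4) * 3^3= -27/16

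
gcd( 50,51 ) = 1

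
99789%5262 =5073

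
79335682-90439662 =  - 11103980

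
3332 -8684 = - 5352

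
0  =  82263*0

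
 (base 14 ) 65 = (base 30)2t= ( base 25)3e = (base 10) 89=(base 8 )131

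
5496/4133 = 5496/4133 = 1.33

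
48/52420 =12/13105 = 0.00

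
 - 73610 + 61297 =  - 12313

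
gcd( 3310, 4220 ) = 10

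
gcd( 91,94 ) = 1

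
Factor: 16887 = 3^1*13^1*433^1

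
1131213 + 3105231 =4236444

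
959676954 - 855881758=103795196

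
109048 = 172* 634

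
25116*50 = 1255800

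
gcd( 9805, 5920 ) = 185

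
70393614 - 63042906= 7350708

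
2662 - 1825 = 837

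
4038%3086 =952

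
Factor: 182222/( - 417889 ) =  -358/821 = - 2^1 * 179^1* 821^( -1 )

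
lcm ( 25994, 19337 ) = 1585634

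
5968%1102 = 458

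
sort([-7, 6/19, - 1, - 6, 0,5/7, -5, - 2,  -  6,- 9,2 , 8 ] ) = [  -  9,  -  7,-6, -6, - 5, - 2, - 1,0, 6/19,5/7 , 2 , 8 ]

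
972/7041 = 324/2347=0.14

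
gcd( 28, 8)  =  4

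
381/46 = 381/46 = 8.28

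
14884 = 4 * 3721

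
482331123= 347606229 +134724894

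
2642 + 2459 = 5101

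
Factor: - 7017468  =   - 2^2*3^1*584789^1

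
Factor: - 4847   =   - 37^1 * 131^1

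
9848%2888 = 1184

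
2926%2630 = 296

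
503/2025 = 503/2025 = 0.25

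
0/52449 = 0=0.00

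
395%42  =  17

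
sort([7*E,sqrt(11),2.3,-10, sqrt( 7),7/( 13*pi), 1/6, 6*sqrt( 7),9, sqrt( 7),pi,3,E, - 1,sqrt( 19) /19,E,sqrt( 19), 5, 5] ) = [ - 10, - 1, 1/6,  7/( 13*pi), sqrt(19 ) /19,2.3,  sqrt ( 7), sqrt( 7),E,E,3,  pi,sqrt(11 ), sqrt(19),5,5,9, 6 *sqrt( 7),7*E]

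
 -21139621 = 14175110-35314731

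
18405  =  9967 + 8438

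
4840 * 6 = 29040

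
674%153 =62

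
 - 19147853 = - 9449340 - 9698513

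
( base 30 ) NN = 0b1011001001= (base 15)328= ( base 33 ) lk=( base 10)713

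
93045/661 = 93045/661= 140.76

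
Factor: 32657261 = 7^1*13^1*383^1* 937^1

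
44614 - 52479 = -7865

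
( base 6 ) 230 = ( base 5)330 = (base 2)1011010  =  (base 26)3C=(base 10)90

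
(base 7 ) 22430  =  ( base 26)8bb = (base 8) 13111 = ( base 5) 140310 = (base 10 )5705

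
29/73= 29/73= 0.40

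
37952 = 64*593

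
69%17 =1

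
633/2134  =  633/2134 = 0.30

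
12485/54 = 12485/54 = 231.20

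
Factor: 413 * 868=358484 = 2^2*7^2 *31^1*59^1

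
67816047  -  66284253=1531794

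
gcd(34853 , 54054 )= 91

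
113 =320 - 207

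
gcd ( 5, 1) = 1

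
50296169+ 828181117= 878477286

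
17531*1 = 17531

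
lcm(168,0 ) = 0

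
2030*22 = 44660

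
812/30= 406/15 = 27.07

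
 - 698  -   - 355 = - 343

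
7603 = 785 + 6818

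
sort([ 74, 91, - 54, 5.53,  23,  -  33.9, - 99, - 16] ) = [ - 99, - 54, - 33.9, - 16, 5.53,23,74, 91] 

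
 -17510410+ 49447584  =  31937174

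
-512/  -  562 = 256/281 =0.91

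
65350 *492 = 32152200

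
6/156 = 1/26 = 0.04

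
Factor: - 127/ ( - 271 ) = 127^1*271^( - 1 )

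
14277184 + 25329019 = 39606203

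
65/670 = 13/134 = 0.10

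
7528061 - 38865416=  -  31337355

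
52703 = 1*52703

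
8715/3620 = 2 + 295/724 = 2.41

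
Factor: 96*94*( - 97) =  - 2^6*3^1*47^1*97^1 = - 875328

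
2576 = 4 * 644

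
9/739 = 9/739  =  0.01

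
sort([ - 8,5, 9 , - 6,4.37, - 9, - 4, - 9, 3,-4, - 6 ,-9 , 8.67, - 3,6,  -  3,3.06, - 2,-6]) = [ - 9, - 9,-9,  -  8,  -  6  , - 6, - 6, - 4, - 4, - 3, - 3,- 2,3, 3.06,4.37,5, 6, 8.67,9 ]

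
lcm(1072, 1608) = 3216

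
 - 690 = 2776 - 3466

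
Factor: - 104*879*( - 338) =2^4*3^1*13^3*293^1 = 30898608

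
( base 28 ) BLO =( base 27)ci2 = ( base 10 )9236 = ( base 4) 2100110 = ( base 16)2414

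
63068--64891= 127959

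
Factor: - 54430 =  -2^1*5^1 * 5443^1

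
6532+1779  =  8311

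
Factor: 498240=2^6*3^2*5^1*173^1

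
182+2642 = 2824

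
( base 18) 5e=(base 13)80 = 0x68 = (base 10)104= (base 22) 4G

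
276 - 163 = 113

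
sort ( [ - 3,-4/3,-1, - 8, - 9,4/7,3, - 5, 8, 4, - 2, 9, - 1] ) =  [-9, - 8, - 5, - 3, - 2,  -  4/3, - 1, - 1, 4/7,3, 4, 8, 9] 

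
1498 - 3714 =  - 2216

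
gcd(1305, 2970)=45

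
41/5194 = 41/5194  =  0.01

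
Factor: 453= 3^1*151^1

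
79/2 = 39 +1/2  =  39.50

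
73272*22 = 1611984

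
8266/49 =168 + 34/49 = 168.69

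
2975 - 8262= -5287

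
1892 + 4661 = 6553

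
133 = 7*19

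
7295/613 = 7295/613 = 11.90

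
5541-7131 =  - 1590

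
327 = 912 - 585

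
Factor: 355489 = 83^1*4283^1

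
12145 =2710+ 9435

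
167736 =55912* 3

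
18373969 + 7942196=26316165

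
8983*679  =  6099457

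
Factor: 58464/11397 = 672/131= 2^5*3^1*7^1*131^( - 1) 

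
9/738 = 1/82 = 0.01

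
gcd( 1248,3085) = 1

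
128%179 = 128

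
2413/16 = 2413/16 = 150.81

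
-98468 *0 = 0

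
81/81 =1 = 1.00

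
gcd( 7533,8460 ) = 9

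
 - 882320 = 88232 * ( - 10)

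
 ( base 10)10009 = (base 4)2130121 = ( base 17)20AD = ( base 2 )10011100011001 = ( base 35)85Y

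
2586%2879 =2586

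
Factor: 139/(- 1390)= -2^( - 1 )*5^(-1) =- 1/10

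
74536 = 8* 9317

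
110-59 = 51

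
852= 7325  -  6473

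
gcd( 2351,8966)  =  1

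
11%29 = 11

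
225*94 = 21150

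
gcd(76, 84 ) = 4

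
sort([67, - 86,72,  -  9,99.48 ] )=[ - 86, - 9,67, 72,99.48 ] 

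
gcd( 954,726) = 6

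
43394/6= 21697/3 = 7232.33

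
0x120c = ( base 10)4620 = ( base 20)BB0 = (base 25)79k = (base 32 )4gc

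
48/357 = 16/119 = 0.13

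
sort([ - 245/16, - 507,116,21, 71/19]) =[ - 507, -245/16,  71/19,21, 116]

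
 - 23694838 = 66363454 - 90058292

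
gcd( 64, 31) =1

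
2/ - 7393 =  - 2/7393 = -0.00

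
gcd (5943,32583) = 3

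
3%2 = 1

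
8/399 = 8/399 = 0.02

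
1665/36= 185/4 = 46.25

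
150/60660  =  5/2022 = 0.00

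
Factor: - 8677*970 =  - 8416690 = -2^1 *5^1*97^1*8677^1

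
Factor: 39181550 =2^1*5^2 * 47^1 *16673^1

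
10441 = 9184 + 1257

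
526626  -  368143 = 158483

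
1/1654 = 1/1654 = 0.00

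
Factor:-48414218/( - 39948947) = 2^1 * 23^1*379^1*643^( - 1 )*2777^1*62129^( - 1) 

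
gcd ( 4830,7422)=6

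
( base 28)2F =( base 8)107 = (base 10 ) 71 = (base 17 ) 43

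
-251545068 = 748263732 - 999808800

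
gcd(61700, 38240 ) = 20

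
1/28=1/28 = 0.04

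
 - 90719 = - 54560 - 36159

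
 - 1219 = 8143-9362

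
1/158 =1/158 =0.01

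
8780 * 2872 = 25216160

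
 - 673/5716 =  - 673/5716 = -  0.12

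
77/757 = 77/757  =  0.10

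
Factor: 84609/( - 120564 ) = -2^ ( - 2)*7^1*79^1*197^(- 1 ) = - 553/788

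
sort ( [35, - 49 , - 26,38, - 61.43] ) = [ - 61.43,-49,  -  26, 35 , 38 ] 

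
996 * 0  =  0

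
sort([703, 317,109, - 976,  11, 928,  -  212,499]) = [ - 976,  -  212  ,  11,  109, 317,499,703,  928 ] 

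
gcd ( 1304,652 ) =652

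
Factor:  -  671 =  - 11^1* 61^1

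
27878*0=0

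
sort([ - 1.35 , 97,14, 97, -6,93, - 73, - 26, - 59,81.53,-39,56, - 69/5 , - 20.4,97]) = [ - 73, - 59, - 39,-26, - 20.4, - 69/5, - 6, - 1.35,14, 56 , 81.53, 93, 97,97,  97]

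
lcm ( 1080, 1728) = 8640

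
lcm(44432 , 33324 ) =133296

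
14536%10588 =3948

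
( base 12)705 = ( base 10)1013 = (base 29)15r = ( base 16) 3f5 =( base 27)1AE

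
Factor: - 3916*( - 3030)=11865480 = 2^3*3^1*5^1*11^1*89^1*101^1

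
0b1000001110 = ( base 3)201111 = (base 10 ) 526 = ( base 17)1DG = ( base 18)1b4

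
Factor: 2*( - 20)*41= - 1640 = - 2^3*5^1*41^1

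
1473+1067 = 2540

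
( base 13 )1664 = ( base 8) 6335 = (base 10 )3293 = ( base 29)3qg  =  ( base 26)4mh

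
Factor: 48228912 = 2^4*3^3 * 111641^1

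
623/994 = 89/142 = 0.63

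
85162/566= 150 + 131/283 = 150.46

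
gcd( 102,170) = 34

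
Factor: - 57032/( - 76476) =14258/19119=2^1*3^( - 1 )*6373^(- 1)*7129^1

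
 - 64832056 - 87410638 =-152242694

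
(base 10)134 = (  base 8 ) 206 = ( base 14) 98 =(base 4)2012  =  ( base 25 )59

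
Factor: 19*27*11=5643 = 3^3*11^1*19^1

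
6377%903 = 56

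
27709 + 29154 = 56863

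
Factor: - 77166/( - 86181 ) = 25722/28727 = 2^1*3^2*23^( - 1 )*1249^( - 1)*1429^1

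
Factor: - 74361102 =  - 2^1*3^1*89^1*131^1 * 1063^1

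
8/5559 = 8/5559 = 0.00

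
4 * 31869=127476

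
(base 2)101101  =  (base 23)1m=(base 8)55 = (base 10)45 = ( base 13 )36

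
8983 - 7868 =1115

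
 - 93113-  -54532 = -38581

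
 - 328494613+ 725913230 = 397418617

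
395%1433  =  395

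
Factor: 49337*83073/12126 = 2^( - 1 ) * 43^( - 1)*47^(  -  1 ) *103^1*479^1*27691^1 = 1366190867/4042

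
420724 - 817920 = -397196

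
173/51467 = 173/51467 = 0.00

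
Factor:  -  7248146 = -2^1*3624073^1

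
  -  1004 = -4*251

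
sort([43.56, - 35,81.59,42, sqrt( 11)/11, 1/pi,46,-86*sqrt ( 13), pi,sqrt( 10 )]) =[ - 86*sqrt ( 13 ),- 35, sqrt( 11)/11, 1/pi,pi,sqrt ( 10),42,43.56, 46,81.59 ]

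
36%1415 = 36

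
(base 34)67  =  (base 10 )211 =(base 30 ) 71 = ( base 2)11010011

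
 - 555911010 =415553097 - 971464107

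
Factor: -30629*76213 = -109^1 * 281^1*76213^1 = - 2334327977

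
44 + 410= 454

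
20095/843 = 23 + 706/843 = 23.84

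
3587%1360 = 867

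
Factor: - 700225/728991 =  - 3^( - 2)*5^2*37^1 * 107^( - 1) = - 925/963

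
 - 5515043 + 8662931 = 3147888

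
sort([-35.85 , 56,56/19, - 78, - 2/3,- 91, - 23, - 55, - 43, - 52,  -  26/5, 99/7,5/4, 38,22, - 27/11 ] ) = [-91, - 78, - 55,-52,-43, - 35.85, - 23, - 26/5, -27/11,  -  2/3, 5/4,56/19, 99/7,  22,38,56]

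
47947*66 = 3164502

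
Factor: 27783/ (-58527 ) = - 3^2*7^2*929^( - 1) = - 441/929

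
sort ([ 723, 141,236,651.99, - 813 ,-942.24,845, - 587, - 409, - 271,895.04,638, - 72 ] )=[ - 942.24, - 813, - 587, - 409, - 271, - 72,141,236,  638,651.99,723, 845, 895.04]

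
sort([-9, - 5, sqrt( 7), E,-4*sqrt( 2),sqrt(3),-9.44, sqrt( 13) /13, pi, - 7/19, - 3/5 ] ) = [ - 9.44, - 9, - 4*sqrt (2)  ,-5, - 3/5, -7/19 , sqrt(13 ) /13, sqrt(3),sqrt(7), E, pi ] 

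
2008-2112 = -104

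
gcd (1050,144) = 6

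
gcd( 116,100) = 4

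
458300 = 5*91660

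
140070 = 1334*105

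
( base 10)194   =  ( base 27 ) 75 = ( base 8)302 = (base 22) 8I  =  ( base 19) A4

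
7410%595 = 270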